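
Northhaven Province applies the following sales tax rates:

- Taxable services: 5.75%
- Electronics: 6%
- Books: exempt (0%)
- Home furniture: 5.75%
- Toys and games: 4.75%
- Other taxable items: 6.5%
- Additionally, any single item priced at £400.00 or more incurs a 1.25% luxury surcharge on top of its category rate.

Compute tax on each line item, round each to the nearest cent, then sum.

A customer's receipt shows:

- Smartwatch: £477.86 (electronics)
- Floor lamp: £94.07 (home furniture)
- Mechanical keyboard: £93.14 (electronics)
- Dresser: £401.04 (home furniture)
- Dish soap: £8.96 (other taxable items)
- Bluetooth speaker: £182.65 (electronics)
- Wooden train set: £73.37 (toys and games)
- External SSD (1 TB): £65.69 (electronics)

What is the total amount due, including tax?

Smartwatch £477.86: electronics → 6% + 1.25% surcharge = 7.25% → £34.64
Floor lamp £94.07: home furniture → 5.75% → £5.41
Mechanical keyboard £93.14: electronics → 6% → £5.59
Dresser £401.04: home furniture → 5.75% + 1.25% surcharge = 7% → £28.07
Dish soap £8.96: other taxable items → 6.5% → £0.58
Bluetooth speaker £182.65: electronics → 6% → £10.96
Wooden train set £73.37: toys and games → 4.75% → £3.49
External SSD (1 TB) £65.69: electronics → 6% → £3.94
Subtotal = £1396.78; tax = £92.68; total due = £1489.46

£1489.46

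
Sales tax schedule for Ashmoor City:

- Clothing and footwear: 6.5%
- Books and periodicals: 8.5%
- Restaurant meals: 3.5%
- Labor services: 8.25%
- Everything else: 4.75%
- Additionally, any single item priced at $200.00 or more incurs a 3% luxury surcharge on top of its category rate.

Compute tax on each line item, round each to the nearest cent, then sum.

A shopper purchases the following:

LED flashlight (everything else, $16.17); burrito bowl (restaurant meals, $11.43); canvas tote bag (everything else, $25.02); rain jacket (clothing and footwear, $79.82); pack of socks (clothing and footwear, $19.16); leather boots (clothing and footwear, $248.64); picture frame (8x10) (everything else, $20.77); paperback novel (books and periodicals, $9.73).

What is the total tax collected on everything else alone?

LED flashlight $16.17: everything else → 4.75% → $0.77
Canvas tote bag $25.02: everything else → 4.75% → $1.19
Picture frame (8x10) $20.77: everything else → 4.75% → $0.99
Tax on everything else = $0.77 + $1.19 + $0.99 = $2.95

$2.95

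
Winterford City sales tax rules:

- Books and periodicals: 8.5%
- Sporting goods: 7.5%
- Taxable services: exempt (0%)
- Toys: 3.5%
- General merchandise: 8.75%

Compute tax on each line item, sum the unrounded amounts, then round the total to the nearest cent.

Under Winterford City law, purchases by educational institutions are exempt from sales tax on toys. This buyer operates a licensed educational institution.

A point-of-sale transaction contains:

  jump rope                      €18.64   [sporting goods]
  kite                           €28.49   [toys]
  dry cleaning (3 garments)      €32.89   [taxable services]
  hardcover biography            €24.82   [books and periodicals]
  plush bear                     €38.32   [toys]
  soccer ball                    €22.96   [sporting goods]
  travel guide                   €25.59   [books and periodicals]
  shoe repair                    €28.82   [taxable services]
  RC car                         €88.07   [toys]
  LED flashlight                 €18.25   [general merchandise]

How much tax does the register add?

€9.00

Jump rope €18.64: sporting goods → 7.5% → €1.398
Kite €28.49: toys, buyer-exempt → 0% → €0.00
Dry cleaning (3 garments) €32.89: taxable services → 0% → €0.00
Hardcover biography €24.82: books and periodicals → 8.5% → €2.1097
Plush bear €38.32: toys, buyer-exempt → 0% → €0.00
Soccer ball €22.96: sporting goods → 7.5% → €1.722
Travel guide €25.59: books and periodicals → 8.5% → €2.17515
Shoe repair €28.82: taxable services → 0% → €0.00
RC car €88.07: toys, buyer-exempt → 0% → €0.00
LED flashlight €18.25: general merchandise → 8.75% → €1.596875
Unrounded tax sum = €9.001725 → €9.00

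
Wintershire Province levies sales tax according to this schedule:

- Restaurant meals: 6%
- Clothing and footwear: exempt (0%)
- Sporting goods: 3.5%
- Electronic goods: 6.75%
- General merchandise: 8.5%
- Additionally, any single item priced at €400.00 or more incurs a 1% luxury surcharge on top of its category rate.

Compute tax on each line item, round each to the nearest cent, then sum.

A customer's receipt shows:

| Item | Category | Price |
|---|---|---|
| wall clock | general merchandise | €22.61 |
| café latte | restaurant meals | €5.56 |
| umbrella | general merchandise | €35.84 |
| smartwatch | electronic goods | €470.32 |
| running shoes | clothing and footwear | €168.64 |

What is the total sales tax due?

Wall clock €22.61: general merchandise → 8.5% → €1.92
Café latte €5.56: restaurant meals → 6% → €0.33
Umbrella €35.84: general merchandise → 8.5% → €3.05
Smartwatch €470.32: electronic goods → 6.75% + 1% surcharge = 7.75% → €36.45
Running shoes €168.64: clothing and footwear → 0% → €0.00
Total tax = €1.92 + €0.33 + €3.05 + €36.45 = €41.75

€41.75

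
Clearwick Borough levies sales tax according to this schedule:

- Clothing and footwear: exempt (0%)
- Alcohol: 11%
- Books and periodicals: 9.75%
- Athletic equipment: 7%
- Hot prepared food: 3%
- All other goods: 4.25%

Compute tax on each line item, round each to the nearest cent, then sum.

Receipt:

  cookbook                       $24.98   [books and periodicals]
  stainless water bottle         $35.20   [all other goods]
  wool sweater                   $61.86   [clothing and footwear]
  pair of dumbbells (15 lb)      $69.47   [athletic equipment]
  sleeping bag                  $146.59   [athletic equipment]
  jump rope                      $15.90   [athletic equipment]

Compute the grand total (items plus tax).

Cookbook $24.98: books and periodicals → 9.75% → $2.44
Stainless water bottle $35.20: all other goods → 4.25% → $1.50
Wool sweater $61.86: clothing and footwear → 0% → $0.00
Pair of dumbbells (15 lb) $69.47: athletic equipment → 7% → $4.86
Sleeping bag $146.59: athletic equipment → 7% → $10.26
Jump rope $15.90: athletic equipment → 7% → $1.11
Subtotal = $354.00; tax = $20.17; total due = $374.17

$374.17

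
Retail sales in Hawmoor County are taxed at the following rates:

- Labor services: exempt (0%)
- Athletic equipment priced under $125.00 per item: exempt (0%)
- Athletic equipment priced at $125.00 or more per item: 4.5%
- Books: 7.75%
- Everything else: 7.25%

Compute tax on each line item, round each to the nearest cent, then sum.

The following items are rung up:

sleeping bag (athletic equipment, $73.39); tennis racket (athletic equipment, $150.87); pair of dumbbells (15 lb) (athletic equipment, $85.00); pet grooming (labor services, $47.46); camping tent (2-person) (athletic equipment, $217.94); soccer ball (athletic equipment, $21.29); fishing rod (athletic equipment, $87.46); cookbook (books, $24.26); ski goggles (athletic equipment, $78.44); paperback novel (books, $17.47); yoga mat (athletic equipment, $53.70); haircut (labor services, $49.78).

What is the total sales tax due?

$19.83

Sleeping bag $73.39: athletic equipment, under $125.00 → 0% → $0.00
Tennis racket $150.87: athletic equipment, $125.00 or more → 4.5% → $6.79
Pair of dumbbells (15 lb) $85.00: athletic equipment, under $125.00 → 0% → $0.00
Pet grooming $47.46: labor services → 0% → $0.00
Camping tent (2-person) $217.94: athletic equipment, $125.00 or more → 4.5% → $9.81
Soccer ball $21.29: athletic equipment, under $125.00 → 0% → $0.00
Fishing rod $87.46: athletic equipment, under $125.00 → 0% → $0.00
Cookbook $24.26: books → 7.75% → $1.88
Ski goggles $78.44: athletic equipment, under $125.00 → 0% → $0.00
Paperback novel $17.47: books → 7.75% → $1.35
Yoga mat $53.70: athletic equipment, under $125.00 → 0% → $0.00
Haircut $49.78: labor services → 0% → $0.00
Total tax = $6.79 + $9.81 + $1.88 + $1.35 = $19.83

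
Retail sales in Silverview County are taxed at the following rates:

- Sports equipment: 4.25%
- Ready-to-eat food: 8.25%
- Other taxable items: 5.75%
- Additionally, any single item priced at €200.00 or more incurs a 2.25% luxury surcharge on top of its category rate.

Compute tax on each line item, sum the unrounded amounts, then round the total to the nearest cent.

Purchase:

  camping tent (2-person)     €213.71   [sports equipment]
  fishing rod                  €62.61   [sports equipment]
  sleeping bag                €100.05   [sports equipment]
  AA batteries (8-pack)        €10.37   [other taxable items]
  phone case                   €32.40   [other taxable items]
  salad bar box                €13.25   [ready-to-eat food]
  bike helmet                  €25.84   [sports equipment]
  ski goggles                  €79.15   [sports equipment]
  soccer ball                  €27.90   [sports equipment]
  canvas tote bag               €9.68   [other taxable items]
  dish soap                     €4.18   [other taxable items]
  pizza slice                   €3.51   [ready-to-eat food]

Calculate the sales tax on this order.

€31.09

Camping tent (2-person) €213.71: sports equipment → 4.25% + 2.25% surcharge = 6.5% → €13.89115
Fishing rod €62.61: sports equipment → 4.25% → €2.660925
Sleeping bag €100.05: sports equipment → 4.25% → €4.252125
AA batteries (8-pack) €10.37: other taxable items → 5.75% → €0.596275
Phone case €32.40: other taxable items → 5.75% → €1.863
Salad bar box €13.25: ready-to-eat food → 8.25% → €1.093125
Bike helmet €25.84: sports equipment → 4.25% → €1.0982
Ski goggles €79.15: sports equipment → 4.25% → €3.363875
Soccer ball €27.90: sports equipment → 4.25% → €1.18575
Canvas tote bag €9.68: other taxable items → 5.75% → €0.5566
Dish soap €4.18: other taxable items → 5.75% → €0.24035
Pizza slice €3.51: ready-to-eat food → 8.25% → €0.289575
Unrounded tax sum = €31.09095 → €31.09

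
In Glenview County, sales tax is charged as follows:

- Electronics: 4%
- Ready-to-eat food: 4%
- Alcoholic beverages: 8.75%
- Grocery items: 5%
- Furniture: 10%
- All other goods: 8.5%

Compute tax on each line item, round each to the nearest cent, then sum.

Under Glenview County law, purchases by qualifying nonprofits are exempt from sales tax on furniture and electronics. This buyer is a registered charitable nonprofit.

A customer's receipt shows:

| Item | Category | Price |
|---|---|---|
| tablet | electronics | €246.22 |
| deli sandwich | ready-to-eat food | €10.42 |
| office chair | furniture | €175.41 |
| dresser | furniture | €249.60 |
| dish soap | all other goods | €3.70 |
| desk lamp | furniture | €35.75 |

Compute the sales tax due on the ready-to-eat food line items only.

€0.42

Deli sandwich €10.42: ready-to-eat food → 4% → €0.42
Tax on ready-to-eat food = €0.42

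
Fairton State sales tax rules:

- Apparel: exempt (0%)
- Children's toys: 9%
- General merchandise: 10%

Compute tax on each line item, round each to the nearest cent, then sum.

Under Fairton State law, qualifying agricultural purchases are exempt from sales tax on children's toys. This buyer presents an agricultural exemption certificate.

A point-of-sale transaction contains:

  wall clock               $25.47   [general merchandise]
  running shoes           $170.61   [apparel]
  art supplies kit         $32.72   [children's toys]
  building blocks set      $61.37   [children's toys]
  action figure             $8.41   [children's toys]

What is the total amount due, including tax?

$301.13

Wall clock $25.47: general merchandise → 10% → $2.55
Running shoes $170.61: apparel → 0% → $0.00
Art supplies kit $32.72: children's toys, buyer-exempt → 0% → $0.00
Building blocks set $61.37: children's toys, buyer-exempt → 0% → $0.00
Action figure $8.41: children's toys, buyer-exempt → 0% → $0.00
Subtotal = $298.58; tax = $2.55; total due = $301.13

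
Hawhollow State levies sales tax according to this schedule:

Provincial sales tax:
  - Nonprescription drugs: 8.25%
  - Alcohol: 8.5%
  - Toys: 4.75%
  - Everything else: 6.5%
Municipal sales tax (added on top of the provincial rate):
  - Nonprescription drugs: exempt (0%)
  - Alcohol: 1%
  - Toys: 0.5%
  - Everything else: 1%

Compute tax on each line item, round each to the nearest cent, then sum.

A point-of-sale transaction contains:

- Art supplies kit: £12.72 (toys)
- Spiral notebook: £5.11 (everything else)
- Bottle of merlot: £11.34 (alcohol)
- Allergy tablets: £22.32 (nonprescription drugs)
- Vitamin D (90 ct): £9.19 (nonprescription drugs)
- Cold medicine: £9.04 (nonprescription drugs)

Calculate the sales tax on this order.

£5.48

Art supplies kit £12.72: toys → 4.75% + 0.5% municipal = 5.25% → £0.67
Spiral notebook £5.11: everything else → 6.5% + 1% municipal = 7.5% → £0.38
Bottle of merlot £11.34: alcohol → 8.5% + 1% municipal = 9.5% → £1.08
Allergy tablets £22.32: nonprescription drugs → 8.25% + 0% municipal = 8.25% → £1.84
Vitamin D (90 ct) £9.19: nonprescription drugs → 8.25% + 0% municipal = 8.25% → £0.76
Cold medicine £9.04: nonprescription drugs → 8.25% + 0% municipal = 8.25% → £0.75
Total tax = £0.67 + £0.38 + £1.08 + £1.84 + £0.76 + £0.75 = £5.48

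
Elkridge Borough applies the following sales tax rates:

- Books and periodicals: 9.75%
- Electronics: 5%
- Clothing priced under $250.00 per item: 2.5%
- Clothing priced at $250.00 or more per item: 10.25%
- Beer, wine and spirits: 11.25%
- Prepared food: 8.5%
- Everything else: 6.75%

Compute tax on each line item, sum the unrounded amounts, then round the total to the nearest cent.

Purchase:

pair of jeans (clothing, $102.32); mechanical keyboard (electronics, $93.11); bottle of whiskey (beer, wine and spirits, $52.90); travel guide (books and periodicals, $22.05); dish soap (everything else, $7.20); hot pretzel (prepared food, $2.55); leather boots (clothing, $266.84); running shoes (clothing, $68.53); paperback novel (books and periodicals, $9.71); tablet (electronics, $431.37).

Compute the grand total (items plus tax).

$1124.18

Pair of jeans $102.32: clothing, under $250.00 → 2.5% → $2.558
Mechanical keyboard $93.11: electronics → 5% → $4.6555
Bottle of whiskey $52.90: beer, wine and spirits → 11.25% → $5.95125
Travel guide $22.05: books and periodicals → 9.75% → $2.149875
Dish soap $7.20: everything else → 6.75% → $0.486
Hot pretzel $2.55: prepared food → 8.5% → $0.21675
Leather boots $266.84: clothing, $250.00 or more → 10.25% → $27.3511
Running shoes $68.53: clothing, under $250.00 → 2.5% → $1.71325
Paperback novel $9.71: books and periodicals → 9.75% → $0.946725
Tablet $431.37: electronics → 5% → $21.5685
Subtotal = $1056.58; unrounded tax = $67.59695 → $67.60; total due = $1124.18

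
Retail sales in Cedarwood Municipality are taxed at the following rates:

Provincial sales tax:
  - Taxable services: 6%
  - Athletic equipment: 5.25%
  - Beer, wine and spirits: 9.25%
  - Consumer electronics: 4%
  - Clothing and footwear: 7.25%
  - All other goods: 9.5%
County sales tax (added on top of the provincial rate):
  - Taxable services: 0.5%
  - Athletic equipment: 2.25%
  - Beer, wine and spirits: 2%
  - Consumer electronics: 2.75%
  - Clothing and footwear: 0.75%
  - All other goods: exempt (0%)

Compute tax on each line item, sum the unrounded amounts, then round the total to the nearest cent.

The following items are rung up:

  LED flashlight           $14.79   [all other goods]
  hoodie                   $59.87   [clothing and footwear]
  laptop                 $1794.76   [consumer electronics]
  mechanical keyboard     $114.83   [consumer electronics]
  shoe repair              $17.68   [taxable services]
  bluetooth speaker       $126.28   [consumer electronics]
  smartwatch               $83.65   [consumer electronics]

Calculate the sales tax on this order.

$150.41

LED flashlight $14.79: all other goods → 9.5% + 0% county = 9.5% → $1.40505
Hoodie $59.87: clothing and footwear → 7.25% + 0.75% county = 8% → $4.7896
Laptop $1794.76: consumer electronics → 4% + 2.75% county = 6.75% → $121.1463
Mechanical keyboard $114.83: consumer electronics → 4% + 2.75% county = 6.75% → $7.751025
Shoe repair $17.68: taxable services → 6% + 0.5% county = 6.5% → $1.1492
Bluetooth speaker $126.28: consumer electronics → 4% + 2.75% county = 6.75% → $8.5239
Smartwatch $83.65: consumer electronics → 4% + 2.75% county = 6.75% → $5.646375
Unrounded tax sum = $150.41145 → $150.41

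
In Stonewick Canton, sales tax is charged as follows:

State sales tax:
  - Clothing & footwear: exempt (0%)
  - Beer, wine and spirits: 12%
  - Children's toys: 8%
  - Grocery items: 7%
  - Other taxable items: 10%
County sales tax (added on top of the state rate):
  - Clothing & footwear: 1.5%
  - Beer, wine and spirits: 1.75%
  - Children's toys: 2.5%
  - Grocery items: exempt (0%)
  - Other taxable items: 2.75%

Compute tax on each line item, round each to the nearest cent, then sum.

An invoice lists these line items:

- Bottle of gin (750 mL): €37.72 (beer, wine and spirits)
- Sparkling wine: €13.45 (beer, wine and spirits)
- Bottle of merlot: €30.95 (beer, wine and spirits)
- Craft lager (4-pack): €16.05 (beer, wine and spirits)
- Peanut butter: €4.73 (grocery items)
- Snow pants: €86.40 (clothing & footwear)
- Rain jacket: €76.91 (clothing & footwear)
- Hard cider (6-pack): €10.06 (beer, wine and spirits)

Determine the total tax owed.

Bottle of gin (750 mL) €37.72: beer, wine and spirits → 12% + 1.75% county = 13.75% → €5.19
Sparkling wine €13.45: beer, wine and spirits → 12% + 1.75% county = 13.75% → €1.85
Bottle of merlot €30.95: beer, wine and spirits → 12% + 1.75% county = 13.75% → €4.26
Craft lager (4-pack) €16.05: beer, wine and spirits → 12% + 1.75% county = 13.75% → €2.21
Peanut butter €4.73: grocery items → 7% + 0% county = 7% → €0.33
Snow pants €86.40: clothing & footwear → 0% + 1.5% county = 1.5% → €1.30
Rain jacket €76.91: clothing & footwear → 0% + 1.5% county = 1.5% → €1.15
Hard cider (6-pack) €10.06: beer, wine and spirits → 12% + 1.75% county = 13.75% → €1.38
Total tax = €5.19 + €1.85 + €4.26 + €2.21 + €0.33 + €1.30 + €1.15 + €1.38 = €17.67

€17.67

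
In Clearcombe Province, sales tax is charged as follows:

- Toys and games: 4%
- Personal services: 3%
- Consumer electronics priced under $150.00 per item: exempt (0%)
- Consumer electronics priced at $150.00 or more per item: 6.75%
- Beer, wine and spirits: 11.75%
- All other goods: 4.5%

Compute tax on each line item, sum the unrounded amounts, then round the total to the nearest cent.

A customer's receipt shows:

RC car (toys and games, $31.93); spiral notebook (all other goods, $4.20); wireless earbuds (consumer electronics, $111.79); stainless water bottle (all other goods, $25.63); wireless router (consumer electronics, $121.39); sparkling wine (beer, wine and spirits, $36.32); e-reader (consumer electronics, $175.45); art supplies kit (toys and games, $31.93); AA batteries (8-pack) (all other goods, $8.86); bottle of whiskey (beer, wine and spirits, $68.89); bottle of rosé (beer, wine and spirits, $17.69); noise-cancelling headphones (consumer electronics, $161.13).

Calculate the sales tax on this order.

$41.46

RC car $31.93: toys and games → 4% → $1.2772
Spiral notebook $4.20: all other goods → 4.5% → $0.189
Wireless earbuds $111.79: consumer electronics, under $150.00 → 0% → $0.00
Stainless water bottle $25.63: all other goods → 4.5% → $1.15335
Wireless router $121.39: consumer electronics, under $150.00 → 0% → $0.00
Sparkling wine $36.32: beer, wine and spirits → 11.75% → $4.2676
E-reader $175.45: consumer electronics, $150.00 or more → 6.75% → $11.842875
Art supplies kit $31.93: toys and games → 4% → $1.2772
AA batteries (8-pack) $8.86: all other goods → 4.5% → $0.3987
Bottle of whiskey $68.89: beer, wine and spirits → 11.75% → $8.094575
Bottle of rosé $17.69: beer, wine and spirits → 11.75% → $2.078575
Noise-cancelling headphones $161.13: consumer electronics, $150.00 or more → 6.75% → $10.876275
Unrounded tax sum = $41.45535 → $41.46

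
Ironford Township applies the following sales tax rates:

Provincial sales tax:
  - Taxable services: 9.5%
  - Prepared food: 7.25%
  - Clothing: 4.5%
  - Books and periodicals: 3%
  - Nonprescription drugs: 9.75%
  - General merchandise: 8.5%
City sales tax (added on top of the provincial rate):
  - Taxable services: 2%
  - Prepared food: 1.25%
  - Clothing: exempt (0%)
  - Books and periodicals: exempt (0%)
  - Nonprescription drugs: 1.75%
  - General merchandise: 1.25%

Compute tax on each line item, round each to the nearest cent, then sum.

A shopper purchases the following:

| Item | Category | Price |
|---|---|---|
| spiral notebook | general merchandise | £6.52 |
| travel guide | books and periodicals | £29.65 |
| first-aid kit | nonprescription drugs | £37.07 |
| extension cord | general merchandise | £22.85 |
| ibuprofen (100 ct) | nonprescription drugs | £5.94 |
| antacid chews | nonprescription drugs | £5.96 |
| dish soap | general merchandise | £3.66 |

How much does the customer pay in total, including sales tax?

£121.40

Spiral notebook £6.52: general merchandise → 8.5% + 1.25% city = 9.75% → £0.64
Travel guide £29.65: books and periodicals → 3% + 0% city = 3% → £0.89
First-aid kit £37.07: nonprescription drugs → 9.75% + 1.75% city = 11.5% → £4.26
Extension cord £22.85: general merchandise → 8.5% + 1.25% city = 9.75% → £2.23
Ibuprofen (100 ct) £5.94: nonprescription drugs → 9.75% + 1.75% city = 11.5% → £0.68
Antacid chews £5.96: nonprescription drugs → 9.75% + 1.75% city = 11.5% → £0.69
Dish soap £3.66: general merchandise → 8.5% + 1.25% city = 9.75% → £0.36
Subtotal = £111.65; tax = £9.75; total due = £121.40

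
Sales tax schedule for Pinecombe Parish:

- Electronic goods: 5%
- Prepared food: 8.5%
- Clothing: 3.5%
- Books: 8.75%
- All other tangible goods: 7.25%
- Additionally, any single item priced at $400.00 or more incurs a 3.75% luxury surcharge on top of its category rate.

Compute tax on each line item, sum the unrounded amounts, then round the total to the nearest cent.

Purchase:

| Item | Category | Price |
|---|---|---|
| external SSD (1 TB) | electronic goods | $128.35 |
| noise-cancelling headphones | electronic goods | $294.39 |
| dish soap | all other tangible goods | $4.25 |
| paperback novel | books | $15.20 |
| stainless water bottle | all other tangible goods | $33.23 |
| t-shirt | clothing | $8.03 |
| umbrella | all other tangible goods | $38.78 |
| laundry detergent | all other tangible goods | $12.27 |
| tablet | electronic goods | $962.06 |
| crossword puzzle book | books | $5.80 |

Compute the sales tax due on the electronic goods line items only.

$105.32

External SSD (1 TB) $128.35: electronic goods → 5% → $6.4175
Noise-cancelling headphones $294.39: electronic goods → 5% → $14.7195
Tablet $962.06: electronic goods → 5% + 3.75% surcharge = 8.75% → $84.18025
Tax on electronic goods: unrounded sum = $105.31725 → $105.32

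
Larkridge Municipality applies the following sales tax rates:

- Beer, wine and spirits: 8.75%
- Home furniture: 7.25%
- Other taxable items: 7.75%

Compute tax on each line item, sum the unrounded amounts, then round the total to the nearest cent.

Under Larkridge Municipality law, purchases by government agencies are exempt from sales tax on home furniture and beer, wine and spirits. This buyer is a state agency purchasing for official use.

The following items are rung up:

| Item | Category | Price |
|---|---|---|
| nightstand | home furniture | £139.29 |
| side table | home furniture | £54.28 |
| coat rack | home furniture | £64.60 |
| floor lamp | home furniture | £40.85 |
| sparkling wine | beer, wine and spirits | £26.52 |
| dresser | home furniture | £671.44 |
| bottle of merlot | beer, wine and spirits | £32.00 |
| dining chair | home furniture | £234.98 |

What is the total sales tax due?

Nightstand £139.29: home furniture, buyer-exempt → 0% → £0.00
Side table £54.28: home furniture, buyer-exempt → 0% → £0.00
Coat rack £64.60: home furniture, buyer-exempt → 0% → £0.00
Floor lamp £40.85: home furniture, buyer-exempt → 0% → £0.00
Sparkling wine £26.52: beer, wine and spirits, buyer-exempt → 0% → £0.00
Dresser £671.44: home furniture, buyer-exempt → 0% → £0.00
Bottle of merlot £32.00: beer, wine and spirits, buyer-exempt → 0% → £0.00
Dining chair £234.98: home furniture, buyer-exempt → 0% → £0.00
Unrounded tax sum = £0.00 → £0.00

£0.00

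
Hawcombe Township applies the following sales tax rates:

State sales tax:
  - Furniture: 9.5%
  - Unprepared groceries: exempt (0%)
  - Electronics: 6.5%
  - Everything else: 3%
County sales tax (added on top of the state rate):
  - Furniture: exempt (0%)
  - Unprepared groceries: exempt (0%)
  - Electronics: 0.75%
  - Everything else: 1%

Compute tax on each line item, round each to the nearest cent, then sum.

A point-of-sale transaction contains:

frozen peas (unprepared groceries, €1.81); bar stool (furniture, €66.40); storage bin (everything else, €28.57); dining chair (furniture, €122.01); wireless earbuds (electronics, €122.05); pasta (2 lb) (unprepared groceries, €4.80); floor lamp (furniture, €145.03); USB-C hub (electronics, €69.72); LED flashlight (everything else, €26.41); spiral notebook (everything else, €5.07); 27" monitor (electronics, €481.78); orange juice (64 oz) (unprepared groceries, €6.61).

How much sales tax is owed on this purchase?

€82.91

Frozen peas €1.81: unprepared groceries → 0% + 0% county = 0% → €0.00
Bar stool €66.40: furniture → 9.5% + 0% county = 9.5% → €6.31
Storage bin €28.57: everything else → 3% + 1% county = 4% → €1.14
Dining chair €122.01: furniture → 9.5% + 0% county = 9.5% → €11.59
Wireless earbuds €122.05: electronics → 6.5% + 0.75% county = 7.25% → €8.85
Pasta (2 lb) €4.80: unprepared groceries → 0% + 0% county = 0% → €0.00
Floor lamp €145.03: furniture → 9.5% + 0% county = 9.5% → €13.78
USB-C hub €69.72: electronics → 6.5% + 0.75% county = 7.25% → €5.05
LED flashlight €26.41: everything else → 3% + 1% county = 4% → €1.06
Spiral notebook €5.07: everything else → 3% + 1% county = 4% → €0.20
27" monitor €481.78: electronics → 6.5% + 0.75% county = 7.25% → €34.93
Orange juice (64 oz) €6.61: unprepared groceries → 0% + 0% county = 0% → €0.00
Total tax = €6.31 + €1.14 + €11.59 + €8.85 + €13.78 + €5.05 + €1.06 + €0.20 + €34.93 = €82.91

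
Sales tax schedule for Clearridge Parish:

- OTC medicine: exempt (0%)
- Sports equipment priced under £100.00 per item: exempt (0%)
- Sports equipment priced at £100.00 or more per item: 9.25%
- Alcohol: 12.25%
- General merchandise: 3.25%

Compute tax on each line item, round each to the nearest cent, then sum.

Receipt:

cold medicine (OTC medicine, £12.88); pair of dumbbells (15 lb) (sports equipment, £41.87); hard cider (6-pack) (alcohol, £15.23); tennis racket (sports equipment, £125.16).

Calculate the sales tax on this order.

£13.45

Cold medicine £12.88: OTC medicine → 0% → £0.00
Pair of dumbbells (15 lb) £41.87: sports equipment, under £100.00 → 0% → £0.00
Hard cider (6-pack) £15.23: alcohol → 12.25% → £1.87
Tennis racket £125.16: sports equipment, £100.00 or more → 9.25% → £11.58
Total tax = £1.87 + £11.58 = £13.45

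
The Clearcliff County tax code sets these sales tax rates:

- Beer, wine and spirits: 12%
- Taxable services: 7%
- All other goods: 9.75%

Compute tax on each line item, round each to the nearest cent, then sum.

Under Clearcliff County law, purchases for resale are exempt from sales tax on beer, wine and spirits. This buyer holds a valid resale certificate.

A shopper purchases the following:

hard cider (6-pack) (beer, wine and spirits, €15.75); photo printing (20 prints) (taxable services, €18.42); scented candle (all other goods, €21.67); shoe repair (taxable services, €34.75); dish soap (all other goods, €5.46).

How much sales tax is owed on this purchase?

€6.36

Hard cider (6-pack) €15.75: beer, wine and spirits, buyer-exempt → 0% → €0.00
Photo printing (20 prints) €18.42: taxable services → 7% → €1.29
Scented candle €21.67: all other goods → 9.75% → €2.11
Shoe repair €34.75: taxable services → 7% → €2.43
Dish soap €5.46: all other goods → 9.75% → €0.53
Total tax = €1.29 + €2.11 + €2.43 + €0.53 = €6.36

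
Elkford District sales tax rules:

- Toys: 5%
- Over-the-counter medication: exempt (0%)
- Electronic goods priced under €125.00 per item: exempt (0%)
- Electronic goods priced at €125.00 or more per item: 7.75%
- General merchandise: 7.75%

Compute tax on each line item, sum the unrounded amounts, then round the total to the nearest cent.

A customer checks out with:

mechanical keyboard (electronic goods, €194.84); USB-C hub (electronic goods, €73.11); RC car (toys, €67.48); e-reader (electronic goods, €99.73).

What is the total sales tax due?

€18.47

Mechanical keyboard €194.84: electronic goods, €125.00 or more → 7.75% → €15.1001
USB-C hub €73.11: electronic goods, under €125.00 → 0% → €0.00
RC car €67.48: toys → 5% → €3.374
E-reader €99.73: electronic goods, under €125.00 → 0% → €0.00
Unrounded tax sum = €18.4741 → €18.47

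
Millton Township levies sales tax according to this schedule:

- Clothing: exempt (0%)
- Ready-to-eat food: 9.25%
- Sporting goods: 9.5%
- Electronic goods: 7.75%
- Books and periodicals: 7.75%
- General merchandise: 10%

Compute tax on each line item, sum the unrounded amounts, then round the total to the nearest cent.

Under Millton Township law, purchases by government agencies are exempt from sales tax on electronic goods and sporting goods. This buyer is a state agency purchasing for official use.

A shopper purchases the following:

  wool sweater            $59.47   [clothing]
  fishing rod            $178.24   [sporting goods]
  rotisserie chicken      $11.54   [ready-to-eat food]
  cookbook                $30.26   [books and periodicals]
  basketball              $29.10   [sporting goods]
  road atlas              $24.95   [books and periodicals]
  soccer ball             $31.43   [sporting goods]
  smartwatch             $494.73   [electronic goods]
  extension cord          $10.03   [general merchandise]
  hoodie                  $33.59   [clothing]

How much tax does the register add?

Wool sweater $59.47: clothing → 0% → $0.00
Fishing rod $178.24: sporting goods, buyer-exempt → 0% → $0.00
Rotisserie chicken $11.54: ready-to-eat food → 9.25% → $1.06745
Cookbook $30.26: books and periodicals → 7.75% → $2.34515
Basketball $29.10: sporting goods, buyer-exempt → 0% → $0.00
Road atlas $24.95: books and periodicals → 7.75% → $1.933625
Soccer ball $31.43: sporting goods, buyer-exempt → 0% → $0.00
Smartwatch $494.73: electronic goods, buyer-exempt → 0% → $0.00
Extension cord $10.03: general merchandise → 10% → $1.003
Hoodie $33.59: clothing → 0% → $0.00
Unrounded tax sum = $6.349225 → $6.35

$6.35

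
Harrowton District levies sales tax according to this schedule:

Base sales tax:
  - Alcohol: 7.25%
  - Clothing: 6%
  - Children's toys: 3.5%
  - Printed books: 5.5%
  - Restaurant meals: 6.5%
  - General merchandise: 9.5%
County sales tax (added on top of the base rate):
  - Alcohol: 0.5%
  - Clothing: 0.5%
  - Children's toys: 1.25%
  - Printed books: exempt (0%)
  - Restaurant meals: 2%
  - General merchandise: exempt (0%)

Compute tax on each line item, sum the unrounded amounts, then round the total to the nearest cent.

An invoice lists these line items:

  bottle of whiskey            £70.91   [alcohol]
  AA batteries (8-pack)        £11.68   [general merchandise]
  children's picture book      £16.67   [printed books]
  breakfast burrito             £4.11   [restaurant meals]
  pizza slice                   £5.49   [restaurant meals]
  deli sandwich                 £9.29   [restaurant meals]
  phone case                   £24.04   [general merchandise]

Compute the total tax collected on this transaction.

£11.41

Bottle of whiskey £70.91: alcohol → 7.25% + 0.5% county = 7.75% → £5.495525
AA batteries (8-pack) £11.68: general merchandise → 9.5% + 0% county = 9.5% → £1.1096
Children's picture book £16.67: printed books → 5.5% + 0% county = 5.5% → £0.91685
Breakfast burrito £4.11: restaurant meals → 6.5% + 2% county = 8.5% → £0.34935
Pizza slice £5.49: restaurant meals → 6.5% + 2% county = 8.5% → £0.46665
Deli sandwich £9.29: restaurant meals → 6.5% + 2% county = 8.5% → £0.78965
Phone case £24.04: general merchandise → 9.5% + 0% county = 9.5% → £2.2838
Unrounded tax sum = £11.411425 → £11.41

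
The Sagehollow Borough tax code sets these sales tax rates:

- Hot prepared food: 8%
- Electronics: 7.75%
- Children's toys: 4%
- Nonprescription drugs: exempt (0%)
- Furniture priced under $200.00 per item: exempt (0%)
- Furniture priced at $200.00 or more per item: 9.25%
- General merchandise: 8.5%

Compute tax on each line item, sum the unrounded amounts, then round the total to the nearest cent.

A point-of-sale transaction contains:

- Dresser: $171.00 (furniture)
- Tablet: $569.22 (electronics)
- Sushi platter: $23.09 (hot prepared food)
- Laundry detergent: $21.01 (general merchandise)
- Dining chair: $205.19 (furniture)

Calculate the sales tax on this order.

Dresser $171.00: furniture, under $200.00 → 0% → $0.00
Tablet $569.22: electronics → 7.75% → $44.11455
Sushi platter $23.09: hot prepared food → 8% → $1.8472
Laundry detergent $21.01: general merchandise → 8.5% → $1.78585
Dining chair $205.19: furniture, $200.00 or more → 9.25% → $18.980075
Unrounded tax sum = $66.727675 → $66.73

$66.73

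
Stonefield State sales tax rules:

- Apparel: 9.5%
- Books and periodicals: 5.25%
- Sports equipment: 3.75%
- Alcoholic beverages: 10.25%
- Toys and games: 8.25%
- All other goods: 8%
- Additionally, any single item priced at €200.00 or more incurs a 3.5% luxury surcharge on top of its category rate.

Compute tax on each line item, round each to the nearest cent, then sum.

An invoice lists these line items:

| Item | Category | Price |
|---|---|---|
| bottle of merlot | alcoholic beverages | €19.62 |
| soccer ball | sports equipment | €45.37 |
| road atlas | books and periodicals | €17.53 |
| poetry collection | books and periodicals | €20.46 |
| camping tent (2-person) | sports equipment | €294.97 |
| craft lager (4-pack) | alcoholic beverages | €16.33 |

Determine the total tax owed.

Bottle of merlot €19.62: alcoholic beverages → 10.25% → €2.01
Soccer ball €45.37: sports equipment → 3.75% → €1.70
Road atlas €17.53: books and periodicals → 5.25% → €0.92
Poetry collection €20.46: books and periodicals → 5.25% → €1.07
Camping tent (2-person) €294.97: sports equipment → 3.75% + 3.5% surcharge = 7.25% → €21.39
Craft lager (4-pack) €16.33: alcoholic beverages → 10.25% → €1.67
Total tax = €2.01 + €1.70 + €0.92 + €1.07 + €21.39 + €1.67 = €28.76

€28.76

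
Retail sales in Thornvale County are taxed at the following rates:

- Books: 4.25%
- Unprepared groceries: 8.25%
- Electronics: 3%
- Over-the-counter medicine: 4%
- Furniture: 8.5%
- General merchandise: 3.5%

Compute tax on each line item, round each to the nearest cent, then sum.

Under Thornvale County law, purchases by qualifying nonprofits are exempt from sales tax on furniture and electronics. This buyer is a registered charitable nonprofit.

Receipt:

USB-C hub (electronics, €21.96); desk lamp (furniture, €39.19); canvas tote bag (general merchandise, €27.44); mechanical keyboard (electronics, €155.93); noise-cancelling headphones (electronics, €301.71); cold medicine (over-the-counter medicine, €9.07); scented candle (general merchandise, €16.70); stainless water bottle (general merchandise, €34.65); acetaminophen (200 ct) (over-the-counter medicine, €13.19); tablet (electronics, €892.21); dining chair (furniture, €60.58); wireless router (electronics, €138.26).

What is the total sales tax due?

USB-C hub €21.96: electronics, buyer-exempt → 0% → €0.00
Desk lamp €39.19: furniture, buyer-exempt → 0% → €0.00
Canvas tote bag €27.44: general merchandise → 3.5% → €0.96
Mechanical keyboard €155.93: electronics, buyer-exempt → 0% → €0.00
Noise-cancelling headphones €301.71: electronics, buyer-exempt → 0% → €0.00
Cold medicine €9.07: over-the-counter medicine → 4% → €0.36
Scented candle €16.70: general merchandise → 3.5% → €0.58
Stainless water bottle €34.65: general merchandise → 3.5% → €1.21
Acetaminophen (200 ct) €13.19: over-the-counter medicine → 4% → €0.53
Tablet €892.21: electronics, buyer-exempt → 0% → €0.00
Dining chair €60.58: furniture, buyer-exempt → 0% → €0.00
Wireless router €138.26: electronics, buyer-exempt → 0% → €0.00
Total tax = €0.96 + €0.36 + €0.58 + €1.21 + €0.53 = €3.64

€3.64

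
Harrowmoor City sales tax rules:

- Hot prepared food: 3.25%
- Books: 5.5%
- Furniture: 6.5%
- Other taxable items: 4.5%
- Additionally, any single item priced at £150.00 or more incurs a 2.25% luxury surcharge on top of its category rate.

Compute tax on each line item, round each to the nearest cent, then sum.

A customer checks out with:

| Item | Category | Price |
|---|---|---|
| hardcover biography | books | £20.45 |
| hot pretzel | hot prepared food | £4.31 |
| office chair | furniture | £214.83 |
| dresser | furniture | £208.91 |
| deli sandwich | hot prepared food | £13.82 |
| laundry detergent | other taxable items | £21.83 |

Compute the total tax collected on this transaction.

Hardcover biography £20.45: books → 5.5% → £1.12
Hot pretzel £4.31: hot prepared food → 3.25% → £0.14
Office chair £214.83: furniture → 6.5% + 2.25% surcharge = 8.75% → £18.80
Dresser £208.91: furniture → 6.5% + 2.25% surcharge = 8.75% → £18.28
Deli sandwich £13.82: hot prepared food → 3.25% → £0.45
Laundry detergent £21.83: other taxable items → 4.5% → £0.98
Total tax = £1.12 + £0.14 + £18.80 + £18.28 + £0.45 + £0.98 = £39.77

£39.77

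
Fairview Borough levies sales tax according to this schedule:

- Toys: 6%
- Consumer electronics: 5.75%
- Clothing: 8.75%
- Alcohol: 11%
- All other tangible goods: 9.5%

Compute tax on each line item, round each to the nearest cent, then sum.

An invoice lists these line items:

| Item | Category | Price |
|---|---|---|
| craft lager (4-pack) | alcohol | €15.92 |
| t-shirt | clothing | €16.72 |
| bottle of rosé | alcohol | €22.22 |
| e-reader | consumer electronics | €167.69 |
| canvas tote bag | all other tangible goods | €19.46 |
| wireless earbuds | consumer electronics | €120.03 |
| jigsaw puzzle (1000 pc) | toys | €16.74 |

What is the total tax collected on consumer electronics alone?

E-reader €167.69: consumer electronics → 5.75% → €9.64
Wireless earbuds €120.03: consumer electronics → 5.75% → €6.90
Tax on consumer electronics = €9.64 + €6.90 = €16.54

€16.54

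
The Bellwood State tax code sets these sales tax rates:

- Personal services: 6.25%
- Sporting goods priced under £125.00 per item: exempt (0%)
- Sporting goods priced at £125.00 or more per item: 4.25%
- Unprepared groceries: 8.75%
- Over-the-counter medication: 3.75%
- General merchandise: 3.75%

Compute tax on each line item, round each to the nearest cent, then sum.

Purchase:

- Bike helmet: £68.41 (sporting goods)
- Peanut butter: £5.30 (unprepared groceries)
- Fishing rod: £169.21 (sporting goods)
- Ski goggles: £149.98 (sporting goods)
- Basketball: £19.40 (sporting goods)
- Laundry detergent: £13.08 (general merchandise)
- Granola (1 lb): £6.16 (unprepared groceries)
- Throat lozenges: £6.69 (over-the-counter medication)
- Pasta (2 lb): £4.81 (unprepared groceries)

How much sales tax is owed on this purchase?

Bike helmet £68.41: sporting goods, under £125.00 → 0% → £0.00
Peanut butter £5.30: unprepared groceries → 8.75% → £0.46
Fishing rod £169.21: sporting goods, £125.00 or more → 4.25% → £7.19
Ski goggles £149.98: sporting goods, £125.00 or more → 4.25% → £6.37
Basketball £19.40: sporting goods, under £125.00 → 0% → £0.00
Laundry detergent £13.08: general merchandise → 3.75% → £0.49
Granola (1 lb) £6.16: unprepared groceries → 8.75% → £0.54
Throat lozenges £6.69: over-the-counter medication → 3.75% → £0.25
Pasta (2 lb) £4.81: unprepared groceries → 8.75% → £0.42
Total tax = £0.46 + £7.19 + £6.37 + £0.49 + £0.54 + £0.25 + £0.42 = £15.72

£15.72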